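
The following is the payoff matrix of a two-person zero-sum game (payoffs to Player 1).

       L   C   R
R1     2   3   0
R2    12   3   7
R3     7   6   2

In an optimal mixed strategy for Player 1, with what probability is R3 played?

Row minima: R1 → 0, R2 → 3, R3 → 2; maximin = 3.
Column maxima: L → 12, C → 6, R → 7; minimax = 6.
3 ≠ 6, so there is no saddle point; optimal play is mixed.
R1 is strictly dominated by R3, so Player 1 never plays it.
With R1 eliminated, L is strictly dominated by C (it gives Player 1 strictly more in every remaining row), so Player 2 never plays it.
On the remaining 2×2 (R2, R3 vs C, R):
Let Player 1 play R2 with probability p. Expected payoff against C: 3p + 6(1−p) = −3p + 6; against R: 7p + 2(1−p) = 5p + 2.
Setting these equal: −3p + 6 = 5p + 2 ⇒ −8p = -4 ⇒ p = 1/2, and the value is (-3)·(1/2) + 6 = 9/2.
For Player 2: with q = P(C), equating R2's and R3's payoffs gives −4q + 7 = 4q + 2 ⇒ q = 5/8.

1/2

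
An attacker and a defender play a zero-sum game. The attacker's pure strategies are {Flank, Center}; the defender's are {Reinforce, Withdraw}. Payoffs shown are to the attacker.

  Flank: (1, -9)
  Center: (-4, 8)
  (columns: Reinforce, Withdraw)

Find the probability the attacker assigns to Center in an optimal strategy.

5/11

Row minima: Flank → -9, Center → -4; maximin = -4.
Column maxima: Reinforce → 1, Withdraw → 8; minimax = 1.
-4 ≠ 1, so there is no saddle point; optimal play is mixed.
Let the attacker play Flank with probability p. Expected payoff against Reinforce: 1p + (-4)(1−p) = 5p − 4; against Withdraw: (-9)p + 8(1−p) = −17p + 8.
Setting these equal: 5p − 4 = −17p + 8 ⇒ 22p = 12 ⇒ p = 6/11, and the value is (5)·(6/11) − 4 = -14/11.
For the defender: with q = P(Reinforce), equating Flank's and Center's payoffs gives 10q − 9 = −12q + 8 ⇒ q = 17/22.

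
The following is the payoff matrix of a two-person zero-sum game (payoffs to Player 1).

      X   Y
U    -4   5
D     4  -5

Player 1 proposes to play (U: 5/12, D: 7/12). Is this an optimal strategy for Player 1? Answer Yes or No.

No

Against X this mix gives (5/12)·(-4) + (7/12)·4 = 2/3.
Against Y this mix gives (5/12)·5 + (7/12)·(-5) = -5/6.
Player 2 will play Y, holding Player 1 to -5/6. Shifting weight toward the row that does better against Y would raise this floor (the equalizing mix achieves 0 against both Y and X), so the proposed strategy is not optimal.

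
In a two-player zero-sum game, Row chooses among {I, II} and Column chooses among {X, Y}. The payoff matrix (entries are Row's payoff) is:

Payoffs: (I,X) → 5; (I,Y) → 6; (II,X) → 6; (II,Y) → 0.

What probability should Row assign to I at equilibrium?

6/7

Row minima: I → 5, II → 0; maximin = 5.
Column maxima: X → 6, Y → 6; minimax = 6.
5 ≠ 6, so there is no saddle point; optimal play is mixed.
Let Row play I with probability p. Expected payoff against X: 5p + 6(1−p) = −p + 6; against Y: 6p + 0(1−p) = 6p.
Setting these equal: −p + 6 = 6p ⇒ −7p = -6 ⇒ p = 6/7, and the value is (-1)·(6/7) + 6 = 36/7.
For Column: with q = P(X), equating I's and II's payoffs gives −q + 6 = 6q ⇒ q = 6/7.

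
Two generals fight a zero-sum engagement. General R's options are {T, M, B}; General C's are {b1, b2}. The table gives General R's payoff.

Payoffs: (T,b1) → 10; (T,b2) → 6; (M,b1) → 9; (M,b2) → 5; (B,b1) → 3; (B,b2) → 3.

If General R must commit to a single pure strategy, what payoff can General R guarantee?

Row minima: T → 6, M → 5, B → 3.
The best of these is 6.

6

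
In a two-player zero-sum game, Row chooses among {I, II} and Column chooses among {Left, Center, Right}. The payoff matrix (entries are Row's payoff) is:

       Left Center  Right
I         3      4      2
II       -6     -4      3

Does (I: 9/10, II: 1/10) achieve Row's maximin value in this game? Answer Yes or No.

Against Left this mix gives (9/10)·3 + (1/10)·(-6) = 21/10.
Against Center this mix gives (9/10)·4 + (1/10)·(-4) = 16/5.
Against Right this mix gives (9/10)·2 + (1/10)·3 = 21/10.
All of Column's active replies (Left, Right) yield 21/10, and no column does worse for Row. The mix makes Column indifferent and guarantees 21/10, so it is optimal.

Yes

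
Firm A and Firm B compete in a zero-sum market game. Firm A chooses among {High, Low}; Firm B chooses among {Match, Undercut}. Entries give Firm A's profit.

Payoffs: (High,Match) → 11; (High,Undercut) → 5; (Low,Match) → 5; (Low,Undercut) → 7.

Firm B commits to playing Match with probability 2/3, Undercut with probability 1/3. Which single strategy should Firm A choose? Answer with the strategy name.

High

Expected payoff of High: (2/3)·11 + (1/3)·5 = 9.
Expected payoff of Low: (2/3)·5 + (1/3)·7 = 17/3.
The largest is 9, so Firm A's best response is High.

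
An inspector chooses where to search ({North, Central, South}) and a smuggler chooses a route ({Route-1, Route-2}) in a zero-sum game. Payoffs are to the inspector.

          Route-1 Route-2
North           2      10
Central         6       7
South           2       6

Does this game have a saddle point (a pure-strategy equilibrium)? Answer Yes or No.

Row minima: North → 2, Central → 6, South → 2; maximin = 6.
Column maxima: Route-1 → 6, Route-2 → 10; minimax = 6.
maximin = minimax = 6, so a saddle point exists.

Yes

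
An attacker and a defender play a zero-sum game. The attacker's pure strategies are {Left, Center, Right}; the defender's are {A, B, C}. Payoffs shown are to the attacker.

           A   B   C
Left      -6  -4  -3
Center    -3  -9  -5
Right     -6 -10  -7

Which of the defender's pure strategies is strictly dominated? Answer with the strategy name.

C

B holds the attacker's payoff strictly below C in every row: -4 < -3, -9 < -5, -10 < -7.
So C is strictly dominated for the defender.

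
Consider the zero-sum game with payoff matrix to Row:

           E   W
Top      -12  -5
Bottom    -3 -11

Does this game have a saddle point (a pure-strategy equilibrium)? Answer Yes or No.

No

Row minima: Top → -12, Bottom → -11; maximin = -11.
Column maxima: E → -3, W → -5; minimax = -5.
-11 ≠ -5, so no pure-strategy equilibrium exists.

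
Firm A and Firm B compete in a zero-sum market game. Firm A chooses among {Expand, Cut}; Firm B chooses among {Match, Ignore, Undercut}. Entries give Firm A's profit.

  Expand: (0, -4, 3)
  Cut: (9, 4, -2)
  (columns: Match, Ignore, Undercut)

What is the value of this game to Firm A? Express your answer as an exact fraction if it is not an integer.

4/13

Row minima: Expand → -4, Cut → -2; maximin = -2.
Column maxima: Match → 9, Ignore → 4, Undercut → 3; minimax = 3.
-2 ≠ 3, so there is no saddle point; optimal play is mixed.
Match is strictly dominated by Ignore (it gives Firm A strictly more in every row), so Firm B never plays it.
On the remaining 2×2 (Expand, Cut vs Ignore, Undercut):
Let Firm A play Expand with probability p. Expected payoff against Ignore: (-4)p + 4(1−p) = −8p + 4; against Undercut: 3p + (-2)(1−p) = 5p − 2.
Setting these equal: −8p + 4 = 5p − 2 ⇒ −13p = -6 ⇒ p = 6/13, and the value is (-8)·(6/13) + 4 = 4/13.
For Firm B: with q = P(Ignore), equating Expand's and Cut's payoffs gives −7q + 3 = 6q − 2 ⇒ q = 5/13.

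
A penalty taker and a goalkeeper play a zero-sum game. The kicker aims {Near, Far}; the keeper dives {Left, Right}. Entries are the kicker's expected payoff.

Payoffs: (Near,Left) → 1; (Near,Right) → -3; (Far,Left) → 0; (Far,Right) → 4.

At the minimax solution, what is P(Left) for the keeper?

7/8

Row minima: Near → -3, Far → 0; maximin = 0.
Column maxima: Left → 1, Right → 4; minimax = 1.
0 ≠ 1, so there is no saddle point; optimal play is mixed.
Let the kicker play Near with probability p. Expected payoff against Left: 1p + 0(1−p) = p; against Right: (-3)p + 4(1−p) = −7p + 4.
Setting these equal: p = −7p + 4 ⇒ 8p = 4 ⇒ p = 1/2, and the value is (1)·(1/2) = 1/2.
For the keeper: with q = P(Left), equating Near's and Far's payoffs gives 4q − 3 = −4q + 4 ⇒ q = 7/8.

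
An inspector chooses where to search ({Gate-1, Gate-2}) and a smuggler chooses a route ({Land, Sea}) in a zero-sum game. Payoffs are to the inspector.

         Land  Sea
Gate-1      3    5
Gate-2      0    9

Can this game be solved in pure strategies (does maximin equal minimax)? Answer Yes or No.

Row minima: Gate-1 → 3, Gate-2 → 0; maximin = 3.
Column maxima: Land → 3, Sea → 9; minimax = 3.
maximin = minimax = 3, so a saddle point exists.

Yes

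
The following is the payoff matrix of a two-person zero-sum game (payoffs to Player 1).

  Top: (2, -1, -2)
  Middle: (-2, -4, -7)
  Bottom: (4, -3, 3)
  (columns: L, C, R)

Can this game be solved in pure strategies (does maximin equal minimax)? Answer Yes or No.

No

Row minima: Top → -2, Middle → -7, Bottom → -3; maximin = -2.
Column maxima: L → 4, C → -1, R → 3; minimax = -1.
-2 ≠ -1, so no pure-strategy equilibrium exists.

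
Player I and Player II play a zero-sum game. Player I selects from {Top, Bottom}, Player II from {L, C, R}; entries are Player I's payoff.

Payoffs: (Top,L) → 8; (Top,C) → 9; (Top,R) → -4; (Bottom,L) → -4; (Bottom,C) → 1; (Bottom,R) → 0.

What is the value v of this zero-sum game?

Row minima: Top → -4, Bottom → -4; maximin = -4.
Column maxima: L → 8, C → 9, R → 0; minimax = 0.
-4 ≠ 0, so there is no saddle point; optimal play is mixed.
C is strictly dominated by L (it gives Player I strictly more in every row), so Player II never plays it.
On the remaining 2×2 (Top, Bottom vs L, R):
Let Player I play Top with probability p. Expected payoff against L: 8p + (-4)(1−p) = 12p − 4; against R: (-4)p + 0(1−p) = −4p.
Setting these equal: 12p − 4 = −4p ⇒ 16p = 4 ⇒ p = 1/4, and the value is (12)·(1/4) − 4 = -1.
For Player II: with q = P(L), equating Top's and Bottom's payoffs gives 12q − 4 = −4q ⇒ q = 1/4.

-1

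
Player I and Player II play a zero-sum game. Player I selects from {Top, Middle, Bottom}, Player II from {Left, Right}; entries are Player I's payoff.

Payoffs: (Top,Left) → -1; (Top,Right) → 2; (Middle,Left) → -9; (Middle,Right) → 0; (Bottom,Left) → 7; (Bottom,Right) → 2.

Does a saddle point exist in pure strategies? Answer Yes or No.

Yes

Row minima: Top → -1, Middle → -9, Bottom → 2; maximin = 2.
Column maxima: Left → 7, Right → 2; minimax = 2.
maximin = minimax = 2, so a saddle point exists.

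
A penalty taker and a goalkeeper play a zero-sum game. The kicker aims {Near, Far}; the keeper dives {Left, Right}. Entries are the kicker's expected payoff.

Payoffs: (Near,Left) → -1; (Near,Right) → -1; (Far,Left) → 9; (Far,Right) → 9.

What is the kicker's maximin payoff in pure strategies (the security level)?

Row minima: Near → -1, Far → 9.
The best of these is 9.

9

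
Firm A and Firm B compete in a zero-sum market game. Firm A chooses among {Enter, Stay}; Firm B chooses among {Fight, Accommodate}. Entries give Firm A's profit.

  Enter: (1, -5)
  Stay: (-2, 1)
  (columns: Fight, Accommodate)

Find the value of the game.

Row minima: Enter → -5, Stay → -2; maximin = -2.
Column maxima: Fight → 1, Accommodate → 1; minimax = 1.
-2 ≠ 1, so there is no saddle point; optimal play is mixed.
Let Firm A play Enter with probability p. Expected payoff against Fight: 1p + (-2)(1−p) = 3p − 2; against Accommodate: (-5)p + 1(1−p) = −6p + 1.
Setting these equal: 3p − 2 = −6p + 1 ⇒ 9p = 3 ⇒ p = 1/3, and the value is (3)·(1/3) − 2 = -1.
For Firm B: with q = P(Fight), equating Enter's and Stay's payoffs gives 6q − 5 = −3q + 1 ⇒ q = 2/3.

-1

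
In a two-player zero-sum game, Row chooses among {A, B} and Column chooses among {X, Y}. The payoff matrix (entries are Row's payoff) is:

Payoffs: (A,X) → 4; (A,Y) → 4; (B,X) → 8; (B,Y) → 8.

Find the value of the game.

8

Row minima: A → 4, B → 8; maximin = 8.
Column maxima: X → 8, Y → 8; minimax = 8.
Since maximin = minimax = 8, there is a saddle point and the value is 8.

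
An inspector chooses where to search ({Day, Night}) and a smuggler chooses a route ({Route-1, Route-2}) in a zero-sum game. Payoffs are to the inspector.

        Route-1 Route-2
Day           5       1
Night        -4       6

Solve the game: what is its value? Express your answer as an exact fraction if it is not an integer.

Row minima: Day → 1, Night → -4; maximin = 1.
Column maxima: Route-1 → 5, Route-2 → 6; minimax = 5.
1 ≠ 5, so there is no saddle point; optimal play is mixed.
Let the inspector play Day with probability p. Expected payoff against Route-1: 5p + (-4)(1−p) = 9p − 4; against Route-2: 1p + 6(1−p) = −5p + 6.
Setting these equal: 9p − 4 = −5p + 6 ⇒ 14p = 10 ⇒ p = 5/7, and the value is (9)·(5/7) − 4 = 17/7.
For the smuggler: with q = P(Route-1), equating Day's and Night's payoffs gives 4q + 1 = −10q + 6 ⇒ q = 5/14.

17/7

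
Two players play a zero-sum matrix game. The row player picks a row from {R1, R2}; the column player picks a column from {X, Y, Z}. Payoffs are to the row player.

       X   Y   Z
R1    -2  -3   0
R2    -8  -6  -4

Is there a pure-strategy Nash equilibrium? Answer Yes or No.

Row minima: R1 → -3, R2 → -8; maximin = -3.
Column maxima: X → -2, Y → -3, Z → 0; minimax = -3.
maximin = minimax = -3, so a saddle point exists.

Yes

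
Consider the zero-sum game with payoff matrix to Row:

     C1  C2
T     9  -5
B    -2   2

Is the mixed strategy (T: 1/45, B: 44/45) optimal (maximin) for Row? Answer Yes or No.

No

Against C1 this mix gives (1/45)·9 + (44/45)·(-2) = -79/45.
Against C2 this mix gives (1/45)·(-5) + (44/45)·2 = 83/45.
Column will play C1, holding Row to -79/45. Shifting weight toward the row that does better against C1 would raise this floor (the equalizing mix achieves 4/9 against both C1 and C2), so the proposed strategy is not optimal.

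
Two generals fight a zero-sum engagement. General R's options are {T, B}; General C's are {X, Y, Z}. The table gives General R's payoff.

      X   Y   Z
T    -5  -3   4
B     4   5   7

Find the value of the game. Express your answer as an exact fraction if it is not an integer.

4

Row minima: T → -5, B → 4; maximin = 4.
Column maxima: X → 4, Y → 5, Z → 7; minimax = 4.
Since maximin = minimax = 4, there is a saddle point and the value is 4.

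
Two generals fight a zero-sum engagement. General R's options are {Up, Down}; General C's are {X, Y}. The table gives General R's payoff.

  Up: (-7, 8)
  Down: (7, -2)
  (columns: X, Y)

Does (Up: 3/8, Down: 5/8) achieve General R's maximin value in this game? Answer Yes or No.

Against X this mix gives (3/8)·(-7) + (5/8)·7 = 7/4.
Against Y this mix gives (3/8)·8 + (5/8)·(-2) = 7/4.
All of General C's active replies (X, Y) yield 7/4, and no column does worse for General R. The mix makes General C indifferent and guarantees 7/4, so it is optimal.

Yes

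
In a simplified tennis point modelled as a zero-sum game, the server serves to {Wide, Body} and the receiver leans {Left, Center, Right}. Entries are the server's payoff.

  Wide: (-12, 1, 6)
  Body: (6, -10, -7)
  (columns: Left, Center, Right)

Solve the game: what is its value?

-114/29

Row minima: Wide → -12, Body → -10; maximin = -10.
Column maxima: Left → 6, Center → 1, Right → 6; minimax = 1.
-10 ≠ 1, so there is no saddle point; optimal play is mixed.
Right is strictly dominated by Center (it gives the server strictly more in every row), so the receiver never plays it.
On the remaining 2×2 (Wide, Body vs Left, Center):
Let the server play Wide with probability p. Expected payoff against Left: (-12)p + 6(1−p) = −18p + 6; against Center: 1p + (-10)(1−p) = 11p − 10.
Setting these equal: −18p + 6 = 11p − 10 ⇒ −29p = -16 ⇒ p = 16/29, and the value is (-18)·(16/29) + 6 = -114/29.
For the receiver: with q = P(Left), equating Wide's and Body's payoffs gives −13q + 1 = 16q − 10 ⇒ q = 11/29.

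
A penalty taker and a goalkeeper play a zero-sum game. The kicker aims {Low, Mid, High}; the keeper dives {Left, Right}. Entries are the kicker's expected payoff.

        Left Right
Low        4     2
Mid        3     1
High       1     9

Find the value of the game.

Row minima: Low → 2, Mid → 1, High → 1; maximin = 2.
Column maxima: Left → 4, Right → 9; minimax = 4.
2 ≠ 4, so there is no saddle point; optimal play is mixed.
Mid is strictly dominated by Low, so the kicker never plays it.
On the remaining 2×2 (Low, High vs Left, Right):
Let the kicker play Low with probability p. Expected payoff against Left: 4p + 1(1−p) = 3p + 1; against Right: 2p + 9(1−p) = −7p + 9.
Setting these equal: 3p + 1 = −7p + 9 ⇒ 10p = 8 ⇒ p = 4/5, and the value is (3)·(4/5) + 1 = 17/5.
For the keeper: with q = P(Left), equating Low's and High's payoffs gives 2q + 2 = −8q + 9 ⇒ q = 7/10.

17/5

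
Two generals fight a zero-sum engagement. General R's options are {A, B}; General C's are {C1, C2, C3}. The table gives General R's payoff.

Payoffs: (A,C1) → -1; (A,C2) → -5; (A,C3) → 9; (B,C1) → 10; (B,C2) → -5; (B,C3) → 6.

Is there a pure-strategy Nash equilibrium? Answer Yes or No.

Row minima: A → -5, B → -5; maximin = -5.
Column maxima: C1 → 10, C2 → -5, C3 → 9; minimax = -5.
maximin = minimax = -5, so a saddle point exists.

Yes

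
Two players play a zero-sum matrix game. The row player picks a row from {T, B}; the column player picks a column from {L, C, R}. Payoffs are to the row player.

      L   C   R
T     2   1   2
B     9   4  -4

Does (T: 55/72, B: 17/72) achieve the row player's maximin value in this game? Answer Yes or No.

No

Against L this mix gives (55/72)·2 + (17/72)·9 = 263/72.
Against C this mix gives (55/72)·1 + (17/72)·4 = 41/24.
Against R this mix gives (55/72)·2 + (17/72)·(-4) = 7/12.
The column player will play R, holding the row player to 7/12. Shifting weight toward the row that does better against R would raise this floor (the equalizing mix achieves 4/3 against both R and C), so the proposed strategy is not optimal.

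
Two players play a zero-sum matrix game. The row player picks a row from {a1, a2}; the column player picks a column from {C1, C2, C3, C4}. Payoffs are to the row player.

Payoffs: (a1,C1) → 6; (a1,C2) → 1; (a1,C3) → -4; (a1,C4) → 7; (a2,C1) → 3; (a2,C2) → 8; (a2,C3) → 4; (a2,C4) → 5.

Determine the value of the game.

36/11

Row minima: a1 → -4, a2 → 3; maximin = 3.
Column maxima: C1 → 6, C2 → 8, C3 → 4, C4 → 7; minimax = 4.
3 ≠ 4, so there is no saddle point; optimal play is mixed.
C2 is strictly dominated by C3 (it gives the row player strictly more in every row), so the column player never plays it.
C4 is strictly dominated by C1 (it gives the row player strictly more in every row), so the column player never plays it.
On the remaining 2×2 (a1, a2 vs C1, C3):
Let the row player play a1 with probability p. Expected payoff against C1: 6p + 3(1−p) = 3p + 3; against C3: (-4)p + 4(1−p) = −8p + 4.
Setting these equal: 3p + 3 = −8p + 4 ⇒ 11p = 1 ⇒ p = 1/11, and the value is (3)·(1/11) + 3 = 36/11.
For the column player: with q = P(C1), equating a1's and a2's payoffs gives 10q − 4 = −q + 4 ⇒ q = 8/11.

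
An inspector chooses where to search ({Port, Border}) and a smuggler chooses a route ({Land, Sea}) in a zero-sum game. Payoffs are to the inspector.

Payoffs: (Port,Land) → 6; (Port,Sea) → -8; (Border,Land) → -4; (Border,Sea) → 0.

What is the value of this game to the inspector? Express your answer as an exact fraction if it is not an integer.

-16/9

Row minima: Port → -8, Border → -4; maximin = -4.
Column maxima: Land → 6, Sea → 0; minimax = 0.
-4 ≠ 0, so there is no saddle point; optimal play is mixed.
Let the inspector play Port with probability p. Expected payoff against Land: 6p + (-4)(1−p) = 10p − 4; against Sea: (-8)p + 0(1−p) = −8p.
Setting these equal: 10p − 4 = −8p ⇒ 18p = 4 ⇒ p = 2/9, and the value is (10)·(2/9) − 4 = -16/9.
For the smuggler: with q = P(Land), equating Port's and Border's payoffs gives 14q − 8 = −4q ⇒ q = 4/9.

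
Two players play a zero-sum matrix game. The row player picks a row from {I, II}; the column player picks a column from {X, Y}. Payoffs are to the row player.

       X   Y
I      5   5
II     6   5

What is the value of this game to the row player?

Row minima: I → 5, II → 5; maximin = 5.
Column maxima: X → 6, Y → 5; minimax = 5.
Since maximin = minimax = 5, there is a saddle point and the value is 5.

5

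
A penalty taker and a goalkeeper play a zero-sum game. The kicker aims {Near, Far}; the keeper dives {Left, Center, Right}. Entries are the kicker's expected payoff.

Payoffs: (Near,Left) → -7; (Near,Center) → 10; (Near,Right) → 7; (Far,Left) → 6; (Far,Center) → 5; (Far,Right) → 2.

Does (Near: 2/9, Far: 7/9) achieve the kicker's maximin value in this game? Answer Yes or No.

Yes

Against Left this mix gives (2/9)·(-7) + (7/9)·6 = 28/9.
Against Center this mix gives (2/9)·10 + (7/9)·5 = 55/9.
Against Right this mix gives (2/9)·7 + (7/9)·2 = 28/9.
All of the keeper's active replies (Left, Right) yield 28/9, and no column does worse for the kicker. The mix makes the keeper indifferent and guarantees 28/9, so it is optimal.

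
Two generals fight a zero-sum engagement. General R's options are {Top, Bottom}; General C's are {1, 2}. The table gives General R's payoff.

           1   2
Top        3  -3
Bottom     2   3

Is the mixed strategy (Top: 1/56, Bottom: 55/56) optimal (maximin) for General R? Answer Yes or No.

Against 1 this mix gives (1/56)·3 + (55/56)·2 = 113/56.
Against 2 this mix gives (1/56)·(-3) + (55/56)·3 = 81/28.
General C will play 1, holding General R to 113/56. Shifting weight toward the row that does better against 1 would raise this floor (the equalizing mix achieves 15/7 against both 1 and 2), so the proposed strategy is not optimal.

No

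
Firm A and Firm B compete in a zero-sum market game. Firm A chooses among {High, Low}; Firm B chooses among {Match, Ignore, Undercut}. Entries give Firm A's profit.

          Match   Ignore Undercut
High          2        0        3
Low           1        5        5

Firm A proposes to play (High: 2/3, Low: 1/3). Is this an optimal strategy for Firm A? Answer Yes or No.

Yes

Against Match this mix gives (2/3)·2 + (1/3)·1 = 5/3.
Against Ignore this mix gives (2/3)·0 + (1/3)·5 = 5/3.
Against Undercut this mix gives (2/3)·3 + (1/3)·5 = 11/3.
All of Firm B's active replies (Match, Ignore) yield 5/3, and no column does worse for Firm A. The mix makes Firm B indifferent and guarantees 5/3, so it is optimal.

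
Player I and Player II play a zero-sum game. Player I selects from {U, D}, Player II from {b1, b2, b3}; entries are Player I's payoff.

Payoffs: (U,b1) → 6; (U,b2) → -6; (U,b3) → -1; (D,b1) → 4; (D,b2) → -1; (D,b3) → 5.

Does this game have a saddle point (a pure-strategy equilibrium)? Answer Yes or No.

Row minima: U → -6, D → -1; maximin = -1.
Column maxima: b1 → 6, b2 → -1, b3 → 5; minimax = -1.
maximin = minimax = -1, so a saddle point exists.

Yes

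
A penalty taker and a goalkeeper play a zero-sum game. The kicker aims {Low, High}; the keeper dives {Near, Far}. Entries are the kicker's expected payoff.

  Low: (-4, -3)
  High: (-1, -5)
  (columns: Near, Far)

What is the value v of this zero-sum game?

-17/5

Row minima: Low → -4, High → -5; maximin = -4.
Column maxima: Near → -1, Far → -3; minimax = -3.
-4 ≠ -3, so there is no saddle point; optimal play is mixed.
Let the kicker play Low with probability p. Expected payoff against Near: (-4)p + (-1)(1−p) = −3p − 1; against Far: (-3)p + (-5)(1−p) = 2p − 5.
Setting these equal: −3p − 1 = 2p − 5 ⇒ −5p = -4 ⇒ p = 4/5, and the value is (-3)·(4/5) − 1 = -17/5.
For the keeper: with q = P(Near), equating Low's and High's payoffs gives −q − 3 = 4q − 5 ⇒ q = 2/5.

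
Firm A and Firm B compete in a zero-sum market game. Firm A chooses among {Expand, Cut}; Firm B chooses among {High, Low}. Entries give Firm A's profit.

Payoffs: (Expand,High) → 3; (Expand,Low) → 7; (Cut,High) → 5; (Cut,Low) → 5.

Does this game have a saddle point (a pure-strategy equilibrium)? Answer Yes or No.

Yes

Row minima: Expand → 3, Cut → 5; maximin = 5.
Column maxima: High → 5, Low → 7; minimax = 5.
maximin = minimax = 5, so a saddle point exists.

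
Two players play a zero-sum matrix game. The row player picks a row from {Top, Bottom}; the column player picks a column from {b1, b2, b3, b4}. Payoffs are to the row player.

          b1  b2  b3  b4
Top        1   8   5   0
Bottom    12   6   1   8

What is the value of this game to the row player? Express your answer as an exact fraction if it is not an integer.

Row minima: Top → 0, Bottom → 1; maximin = 1.
Column maxima: b1 → 12, b2 → 8, b3 → 5, b4 → 8; minimax = 5.
1 ≠ 5, so there is no saddle point; optimal play is mixed.
b1 is strictly dominated by b4 (it gives the row player strictly more in every row), so the column player never plays it.
b2 is strictly dominated by b3 (it gives the row player strictly more in every row), so the column player never plays it.
On the remaining 2×2 (Top, Bottom vs b3, b4):
Let the row player play Top with probability p. Expected payoff against b3: 5p + 1(1−p) = 4p + 1; against b4: 0p + 8(1−p) = −8p + 8.
Setting these equal: 4p + 1 = −8p + 8 ⇒ 12p = 7 ⇒ p = 7/12, and the value is (4)·(7/12) + 1 = 10/3.
For the column player: with q = P(b3), equating Top's and Bottom's payoffs gives 5q = −7q + 8 ⇒ q = 2/3.

10/3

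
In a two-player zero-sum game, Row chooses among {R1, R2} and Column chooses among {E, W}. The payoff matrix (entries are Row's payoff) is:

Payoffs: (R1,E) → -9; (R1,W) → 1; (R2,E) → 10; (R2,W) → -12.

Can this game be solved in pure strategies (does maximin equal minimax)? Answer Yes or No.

Row minima: R1 → -9, R2 → -12; maximin = -9.
Column maxima: E → 10, W → 1; minimax = 1.
-9 ≠ 1, so no pure-strategy equilibrium exists.

No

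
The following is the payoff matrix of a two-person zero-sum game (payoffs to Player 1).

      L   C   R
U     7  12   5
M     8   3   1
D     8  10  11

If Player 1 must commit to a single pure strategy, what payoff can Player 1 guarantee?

8

Row minima: U → 5, M → 1, D → 8.
The best of these is 8.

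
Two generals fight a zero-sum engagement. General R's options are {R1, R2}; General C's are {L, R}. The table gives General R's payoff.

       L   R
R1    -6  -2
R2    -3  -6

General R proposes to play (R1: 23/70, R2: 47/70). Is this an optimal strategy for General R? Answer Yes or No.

Against L this mix gives (23/70)·(-6) + (47/70)·(-3) = -279/70.
Against R this mix gives (23/70)·(-2) + (47/70)·(-6) = -164/35.
General C will play R, holding General R to -164/35. Shifting weight toward the row that does better against R would raise this floor (the equalizing mix achieves -30/7 against both R and L), so the proposed strategy is not optimal.

No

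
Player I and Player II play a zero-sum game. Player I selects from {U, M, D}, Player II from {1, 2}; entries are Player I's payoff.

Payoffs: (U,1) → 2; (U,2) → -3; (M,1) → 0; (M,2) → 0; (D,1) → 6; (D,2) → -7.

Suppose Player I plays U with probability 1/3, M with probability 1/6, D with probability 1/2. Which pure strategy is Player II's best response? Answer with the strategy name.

If Player II plays 1, Player I's expected payoff is (1/3)·2 + (1/6)·0 + (1/2)·6 = 11/3.
If Player II plays 2, Player I's expected payoff is (1/3)·(-3) + (1/6)·0 + (1/2)·(-7) = -9/2.
Player II minimizes Player I's payoff; the smallest is -9/2, so the best response is 2.

2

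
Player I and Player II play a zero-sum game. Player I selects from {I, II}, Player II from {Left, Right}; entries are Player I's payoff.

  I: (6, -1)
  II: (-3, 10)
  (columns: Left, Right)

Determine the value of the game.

Row minima: I → -1, II → -3; maximin = -1.
Column maxima: Left → 6, Right → 10; minimax = 6.
-1 ≠ 6, so there is no saddle point; optimal play is mixed.
Let Player I play I with probability p. Expected payoff against Left: 6p + (-3)(1−p) = 9p − 3; against Right: (-1)p + 10(1−p) = −11p + 10.
Setting these equal: 9p − 3 = −11p + 10 ⇒ 20p = 13 ⇒ p = 13/20, and the value is (9)·(13/20) − 3 = 57/20.
For Player II: with q = P(Left), equating I's and II's payoffs gives 7q − 1 = −13q + 10 ⇒ q = 11/20.

57/20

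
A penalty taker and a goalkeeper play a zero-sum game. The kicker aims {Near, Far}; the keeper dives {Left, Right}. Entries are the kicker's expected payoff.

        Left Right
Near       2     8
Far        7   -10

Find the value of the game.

76/23

Row minima: Near → 2, Far → -10; maximin = 2.
Column maxima: Left → 7, Right → 8; minimax = 7.
2 ≠ 7, so there is no saddle point; optimal play is mixed.
Let the kicker play Near with probability p. Expected payoff against Left: 2p + 7(1−p) = −5p + 7; against Right: 8p + (-10)(1−p) = 18p − 10.
Setting these equal: −5p + 7 = 18p − 10 ⇒ −23p = -17 ⇒ p = 17/23, and the value is (-5)·(17/23) + 7 = 76/23.
For the keeper: with q = P(Left), equating Near's and Far's payoffs gives −6q + 8 = 17q − 10 ⇒ q = 18/23.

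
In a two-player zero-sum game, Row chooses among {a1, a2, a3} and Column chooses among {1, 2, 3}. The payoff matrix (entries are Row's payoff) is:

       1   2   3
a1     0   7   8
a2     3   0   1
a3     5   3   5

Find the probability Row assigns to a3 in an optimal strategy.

Row minima: a1 → 0, a2 → 0, a3 → 3; maximin = 3.
Column maxima: 1 → 5, 2 → 7, 3 → 8; minimax = 5.
3 ≠ 5, so there is no saddle point; optimal play is mixed.
a2 is strictly dominated by a3, so Row never plays it.
3 is strictly dominated by 2 (it gives Row strictly more in every row), so Column never plays it.
On the remaining 2×2 (a1, a3 vs 1, 2):
Let Row play a1 with probability p. Expected payoff against 1: 0p + 5(1−p) = −5p + 5; against 2: 7p + 3(1−p) = 4p + 3.
Setting these equal: −5p + 5 = 4p + 3 ⇒ −9p = -2 ⇒ p = 2/9, and the value is (-5)·(2/9) + 5 = 35/9.
For Column: with q = P(1), equating a1's and a3's payoffs gives −7q + 7 = 2q + 3 ⇒ q = 4/9.

7/9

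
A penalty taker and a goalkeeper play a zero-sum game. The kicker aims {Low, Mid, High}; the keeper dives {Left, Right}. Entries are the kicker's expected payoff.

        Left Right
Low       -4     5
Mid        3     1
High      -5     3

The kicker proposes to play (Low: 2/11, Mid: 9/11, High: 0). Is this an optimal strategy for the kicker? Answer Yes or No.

Against Left this mix gives (2/11)·(-4) + (9/11)·3 = 19/11.
Against Right this mix gives (2/11)·5 + (9/11)·1 = 19/11.
All of the keeper's active replies (Left, Right) yield 19/11, and no column does worse for the kicker. The mix makes the keeper indifferent and guarantees 19/11, so it is optimal.

Yes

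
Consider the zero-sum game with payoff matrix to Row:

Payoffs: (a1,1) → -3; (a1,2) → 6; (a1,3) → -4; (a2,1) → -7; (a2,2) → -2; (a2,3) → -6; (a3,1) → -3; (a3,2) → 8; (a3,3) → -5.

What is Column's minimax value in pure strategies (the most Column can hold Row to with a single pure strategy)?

-4

Column maxima: 1 → -3, 2 → 8, 3 → -4.
The smallest of these is -4.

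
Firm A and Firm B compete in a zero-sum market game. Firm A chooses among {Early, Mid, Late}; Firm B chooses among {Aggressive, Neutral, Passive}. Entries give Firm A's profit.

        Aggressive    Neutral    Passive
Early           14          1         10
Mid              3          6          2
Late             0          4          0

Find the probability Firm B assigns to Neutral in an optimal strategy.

8/13

Row minima: Early → 1, Mid → 2, Late → 0; maximin = 2.
Column maxima: Aggressive → 14, Neutral → 6, Passive → 10; minimax = 6.
2 ≠ 6, so there is no saddle point; optimal play is mixed.
Late is strictly dominated by Mid, so Firm A never plays it.
With Late eliminated, Aggressive is strictly dominated by Passive (it gives Firm A strictly more in every remaining row), so Firm B never plays it.
On the remaining 2×2 (Early, Mid vs Neutral, Passive):
Let Firm A play Early with probability p. Expected payoff against Neutral: 1p + 6(1−p) = −5p + 6; against Passive: 10p + 2(1−p) = 8p + 2.
Setting these equal: −5p + 6 = 8p + 2 ⇒ −13p = -4 ⇒ p = 4/13, and the value is (-5)·(4/13) + 6 = 58/13.
For Firm B: with q = P(Neutral), equating Early's and Mid's payoffs gives −9q + 10 = 4q + 2 ⇒ q = 8/13.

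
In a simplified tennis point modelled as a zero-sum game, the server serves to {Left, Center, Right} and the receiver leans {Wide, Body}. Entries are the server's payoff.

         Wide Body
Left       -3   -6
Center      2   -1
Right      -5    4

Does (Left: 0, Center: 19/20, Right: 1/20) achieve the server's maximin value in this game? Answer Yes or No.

Against Wide this mix gives (19/20)·2 + (1/20)·(-5) = 33/20.
Against Body this mix gives (19/20)·(-1) + (1/20)·4 = -3/4.
The receiver will play Body, holding the server to -3/4. Shifting weight toward the row that does better against Body would raise this floor (the equalizing mix achieves 1/4 against both Body and Wide), so the proposed strategy is not optimal.

No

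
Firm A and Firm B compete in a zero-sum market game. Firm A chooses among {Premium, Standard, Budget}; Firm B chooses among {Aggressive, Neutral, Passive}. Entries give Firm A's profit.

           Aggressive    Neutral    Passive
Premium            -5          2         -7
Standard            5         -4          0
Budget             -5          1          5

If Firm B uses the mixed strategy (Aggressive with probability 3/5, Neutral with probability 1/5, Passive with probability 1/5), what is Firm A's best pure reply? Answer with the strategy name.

Standard

Expected payoff of Premium: (3/5)·(-5) + (1/5)·2 + (1/5)·(-7) = -4.
Expected payoff of Standard: (3/5)·5 + (1/5)·(-4) + (1/5)·0 = 11/5.
Expected payoff of Budget: (3/5)·(-5) + (1/5)·1 + (1/5)·5 = -9/5.
The largest is 11/5, so Firm A's best response is Standard.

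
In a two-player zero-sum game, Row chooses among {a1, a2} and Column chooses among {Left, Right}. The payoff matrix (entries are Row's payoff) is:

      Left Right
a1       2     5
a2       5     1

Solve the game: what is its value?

23/7

Row minima: a1 → 2, a2 → 1; maximin = 2.
Column maxima: Left → 5, Right → 5; minimax = 5.
2 ≠ 5, so there is no saddle point; optimal play is mixed.
Let Row play a1 with probability p. Expected payoff against Left: 2p + 5(1−p) = −3p + 5; against Right: 5p + 1(1−p) = 4p + 1.
Setting these equal: −3p + 5 = 4p + 1 ⇒ −7p = -4 ⇒ p = 4/7, and the value is (-3)·(4/7) + 5 = 23/7.
For Column: with q = P(Left), equating a1's and a2's payoffs gives −3q + 5 = 4q + 1 ⇒ q = 4/7.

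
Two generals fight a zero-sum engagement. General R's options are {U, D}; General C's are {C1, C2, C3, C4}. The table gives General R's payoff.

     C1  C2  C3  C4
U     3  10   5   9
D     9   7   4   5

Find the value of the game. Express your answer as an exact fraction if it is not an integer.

Row minima: U → 3, D → 4; maximin = 4.
Column maxima: C1 → 9, C2 → 10, C3 → 5, C4 → 9; minimax = 5.
4 ≠ 5, so there is no saddle point; optimal play is mixed.
C2 is strictly dominated by C3 (it gives General R strictly more in every row), so General C never plays it.
C4 is strictly dominated by C3 (it gives General R strictly more in every row), so General C never plays it.
On the remaining 2×2 (U, D vs C1, C3):
Let General R play U with probability p. Expected payoff against C1: 3p + 9(1−p) = −6p + 9; against C3: 5p + 4(1−p) = p + 4.
Setting these equal: −6p + 9 = p + 4 ⇒ −7p = -5 ⇒ p = 5/7, and the value is (-6)·(5/7) + 9 = 33/7.
For General C: with q = P(C1), equating U's and D's payoffs gives −2q + 5 = 5q + 4 ⇒ q = 1/7.

33/7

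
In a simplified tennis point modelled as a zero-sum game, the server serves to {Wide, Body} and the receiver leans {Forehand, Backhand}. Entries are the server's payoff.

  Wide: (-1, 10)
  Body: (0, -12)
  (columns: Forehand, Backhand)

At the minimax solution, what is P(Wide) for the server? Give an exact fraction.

12/23

Row minima: Wide → -1, Body → -12; maximin = -1.
Column maxima: Forehand → 0, Backhand → 10; minimax = 0.
-1 ≠ 0, so there is no saddle point; optimal play is mixed.
Let the server play Wide with probability p. Expected payoff against Forehand: (-1)p + 0(1−p) = −p; against Backhand: 10p + (-12)(1−p) = 22p − 12.
Setting these equal: −p = 22p − 12 ⇒ −23p = -12 ⇒ p = 12/23, and the value is (-1)·(12/23) = -12/23.
For the receiver: with q = P(Forehand), equating Wide's and Body's payoffs gives −11q + 10 = 12q − 12 ⇒ q = 22/23.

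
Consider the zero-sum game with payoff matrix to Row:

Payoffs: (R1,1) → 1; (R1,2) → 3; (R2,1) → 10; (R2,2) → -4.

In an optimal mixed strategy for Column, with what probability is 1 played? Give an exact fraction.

7/16

Row minima: R1 → 1, R2 → -4; maximin = 1.
Column maxima: 1 → 10, 2 → 3; minimax = 3.
1 ≠ 3, so there is no saddle point; optimal play is mixed.
Let Row play R1 with probability p. Expected payoff against 1: 1p + 10(1−p) = −9p + 10; against 2: 3p + (-4)(1−p) = 7p − 4.
Setting these equal: −9p + 10 = 7p − 4 ⇒ −16p = -14 ⇒ p = 7/8, and the value is (-9)·(7/8) + 10 = 17/8.
For Column: with q = P(1), equating R1's and R2's payoffs gives −2q + 3 = 14q − 4 ⇒ q = 7/16.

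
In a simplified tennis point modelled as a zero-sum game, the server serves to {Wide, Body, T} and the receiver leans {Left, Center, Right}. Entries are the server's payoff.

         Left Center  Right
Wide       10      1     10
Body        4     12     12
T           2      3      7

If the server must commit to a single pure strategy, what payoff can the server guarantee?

Row minima: Wide → 1, Body → 4, T → 2.
The best of these is 4.

4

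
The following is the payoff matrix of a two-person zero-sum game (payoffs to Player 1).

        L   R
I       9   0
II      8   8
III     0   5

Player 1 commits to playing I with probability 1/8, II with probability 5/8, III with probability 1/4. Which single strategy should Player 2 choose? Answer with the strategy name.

If Player 2 plays L, Player 1's expected payoff is (1/8)·9 + (5/8)·8 + (1/4)·0 = 49/8.
If Player 2 plays R, Player 1's expected payoff is (1/8)·0 + (5/8)·8 + (1/4)·5 = 25/4.
Player 2 minimizes Player 1's payoff; the smallest is 49/8, so the best response is L.

L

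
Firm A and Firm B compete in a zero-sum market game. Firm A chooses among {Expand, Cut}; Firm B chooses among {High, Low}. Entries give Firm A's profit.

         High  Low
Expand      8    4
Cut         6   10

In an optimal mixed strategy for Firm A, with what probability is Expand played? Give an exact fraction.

Row minima: Expand → 4, Cut → 6; maximin = 6.
Column maxima: High → 8, Low → 10; minimax = 8.
6 ≠ 8, so there is no saddle point; optimal play is mixed.
Let Firm A play Expand with probability p. Expected payoff against High: 8p + 6(1−p) = 2p + 6; against Low: 4p + 10(1−p) = −6p + 10.
Setting these equal: 2p + 6 = −6p + 10 ⇒ 8p = 4 ⇒ p = 1/2, and the value is (2)·(1/2) + 6 = 7.
For Firm B: with q = P(High), equating Expand's and Cut's payoffs gives 4q + 4 = −4q + 10 ⇒ q = 3/4.

1/2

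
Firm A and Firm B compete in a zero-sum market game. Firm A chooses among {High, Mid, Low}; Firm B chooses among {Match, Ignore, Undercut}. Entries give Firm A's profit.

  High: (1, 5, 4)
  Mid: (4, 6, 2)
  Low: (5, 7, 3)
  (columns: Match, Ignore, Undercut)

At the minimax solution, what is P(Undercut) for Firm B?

4/5

Row minima: High → 1, Mid → 2, Low → 3; maximin = 3.
Column maxima: Match → 5, Ignore → 7, Undercut → 4; minimax = 4.
3 ≠ 4, so there is no saddle point; optimal play is mixed.
Mid is strictly dominated by Low, so Firm A never plays it.
Ignore is strictly dominated by Match (it gives Firm A strictly more in every row), so Firm B never plays it.
On the remaining 2×2 (High, Low vs Match, Undercut):
Let Firm A play High with probability p. Expected payoff against Match: 1p + 5(1−p) = −4p + 5; against Undercut: 4p + 3(1−p) = p + 3.
Setting these equal: −4p + 5 = p + 3 ⇒ −5p = -2 ⇒ p = 2/5, and the value is (-4)·(2/5) + 5 = 17/5.
For Firm B: with q = P(Match), equating High's and Low's payoffs gives −3q + 4 = 2q + 3 ⇒ q = 1/5.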